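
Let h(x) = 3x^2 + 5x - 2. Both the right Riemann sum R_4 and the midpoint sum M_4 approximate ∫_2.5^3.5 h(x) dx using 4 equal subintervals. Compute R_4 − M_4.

R_4 = 43.15625.
M_4 = 40.234375.
R_4 − M_4 = 2.921875.

2.921875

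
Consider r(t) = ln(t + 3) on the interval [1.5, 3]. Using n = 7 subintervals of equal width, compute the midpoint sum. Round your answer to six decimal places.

2.482315

Δt = (3 − 1.5)/7 = 3/14.
Midpoints: 45/28, 51/28, 57/28, 2.25, 69/28, 75/28, 81/28.
r(45/28) ≈ 1.527608, r(51/28) ≈ 1.573070, r(57/28) ≈ 1.616555, r(2.25) ≈ 1.658228, r(69/28) ≈ 1.698233, r(75/28) ≈ 1.736700, r(81/28) ≈ 1.773741.
Sum = Δt · [r(45/28) + r(51/28) + r(57/28) + ...].
Sum ≈ 2.482315.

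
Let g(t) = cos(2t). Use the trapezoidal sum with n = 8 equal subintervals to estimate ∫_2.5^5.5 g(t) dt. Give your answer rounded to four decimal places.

Δt = (5.5 − 2.5)/8 = 0.375.
g(2.5) ≈ 0.2837, g(2.875) ≈ 0.8612, g(3.25) ≈ 0.9766, g(3.625) ≈ 0.5679, g(4) ≈ -0.1455, g(4.375) ≈ -0.7808, g(4.75) ≈ -0.9972, g(5.125) ≈ -0.6784, g(5.5) ≈ 0.0044.
T_8 = (Δt/2)·[g(t_0) + 2g(t_1) + ... + 2g(t_{7}) + g(t_8)].
Sum ≈ -0.0196.

-0.0196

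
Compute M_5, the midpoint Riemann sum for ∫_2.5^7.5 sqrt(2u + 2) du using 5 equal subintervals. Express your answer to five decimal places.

Δu = (7.5 − 2.5)/5 = 1.
Midpoints: 3, 4, 5, 6, 7.
f(3) ≈ 2.82843, f(4) ≈ 3.16228, f(5) ≈ 3.46410, f(6) ≈ 3.74166, f(7) ≈ 4.00000.
Sum = Δu · [f(3) + f(4) + f(5) + f(6) + f(7)].
Sum ≈ 17.19646.

17.19646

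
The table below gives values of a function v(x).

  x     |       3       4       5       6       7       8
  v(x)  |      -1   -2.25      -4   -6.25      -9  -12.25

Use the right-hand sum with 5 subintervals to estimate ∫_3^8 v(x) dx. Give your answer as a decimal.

Δx = 1.
Sum = 1·[(-2.25) + (-4) + (-6.25) + (-9) + (-12.25)] = -33.75.

-33.75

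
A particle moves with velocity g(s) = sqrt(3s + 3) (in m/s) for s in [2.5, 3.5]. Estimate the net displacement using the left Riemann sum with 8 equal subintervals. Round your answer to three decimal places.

Δs = (3.5 − 2.5)/8 = 0.125.
Left endpoints: 2.5, 2.625, 2.75, 2.875, 3, 3.125, 3.25, 3.375.
g(2.5) ≈ 3.240, g(2.625) ≈ 3.298, g(2.75) ≈ 3.354, g(2.875) ≈ 3.410, g(3) ≈ 3.464, g(3.125) ≈ 3.518, g(3.25) ≈ 3.571, g(3.375) ≈ 3.623.
Sum = Δs · [g(2.5) + g(2.625) + g(2.75) + ...].
Sum ≈ 3.435.

3.435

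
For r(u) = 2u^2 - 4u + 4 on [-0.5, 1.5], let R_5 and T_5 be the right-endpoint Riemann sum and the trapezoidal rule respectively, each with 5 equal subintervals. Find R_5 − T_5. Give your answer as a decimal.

R_5 = 5.64.
T_5 = 6.44.
R_5 − T_5 = -0.8.

-0.8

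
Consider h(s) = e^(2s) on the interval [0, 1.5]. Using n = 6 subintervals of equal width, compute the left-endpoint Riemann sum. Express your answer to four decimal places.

Δs = (1.5 − 0)/6 = 0.25.
Left endpoints: 0, 0.25, 0.5, 0.75, 1, 1.25.
h(0) ≈ 1.0000, h(0.25) ≈ 1.6487, h(0.5) ≈ 2.7183, h(0.75) ≈ 4.4817, h(1) ≈ 7.3891, h(1.25) ≈ 12.1825.
Sum = Δs · [h(0) + h(0.25) + h(0.5) + ...].
Sum ≈ 7.3551.

7.3551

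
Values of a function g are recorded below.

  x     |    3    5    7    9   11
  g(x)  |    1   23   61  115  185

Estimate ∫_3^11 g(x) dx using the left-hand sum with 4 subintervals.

400

Δx = 2.
Sum = 2·[1 + 23 + 61 + 115] = 400.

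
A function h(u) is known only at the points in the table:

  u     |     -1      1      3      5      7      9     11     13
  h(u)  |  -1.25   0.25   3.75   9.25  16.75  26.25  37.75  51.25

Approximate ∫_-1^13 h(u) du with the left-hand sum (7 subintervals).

Δu = 2.
Sum = 2·[(-1.25) + 0.25 + 3.75 + 9.25 + 16.75 + 26.25 + 37.75] = 185.5.

185.5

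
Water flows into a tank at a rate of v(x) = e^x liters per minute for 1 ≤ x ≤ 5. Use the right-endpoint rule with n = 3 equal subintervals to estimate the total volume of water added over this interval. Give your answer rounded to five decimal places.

263.79560

Δx = (5 − 1)/3 = 4/3.
Right endpoints: 7/3, 11/3, 5.
v(7/3) ≈ 10.31226, v(11/3) ≈ 39.12128, v(5) ≈ 148.41316.
Sum = Δx · [v(7/3) + v(11/3) + v(5)].
Sum ≈ 263.79560.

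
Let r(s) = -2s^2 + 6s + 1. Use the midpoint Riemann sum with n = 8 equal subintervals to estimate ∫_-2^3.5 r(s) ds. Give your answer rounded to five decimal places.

-3.23340

Δs = (3.5 − (-2))/8 = 0.6875.
Midpoints: -1.65625, -0.96875, -0.28125, 0.40625, 1.09375, 1.78125, 2.46875, 3.15625.
r(-1.65625) = -7385/512, r(-0.96875) = -3425/512, r(-0.28125) = -433/512, r(0.40625) = 1591/512, r(1.09375) = 2647/512, r(1.78125) = 2735/512, r(2.46875) = 1855/512, r(3.15625) = 7/512.
Sum = Δs · [r(-1.65625) + r(-0.96875) + r(-0.28125) + ...].
Sum ≈ -3.23340.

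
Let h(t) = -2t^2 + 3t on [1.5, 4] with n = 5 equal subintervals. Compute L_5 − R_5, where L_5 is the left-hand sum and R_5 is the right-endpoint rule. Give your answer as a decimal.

L_5 = -15.
R_5 = -25.
L_5 − R_5 = 10.

10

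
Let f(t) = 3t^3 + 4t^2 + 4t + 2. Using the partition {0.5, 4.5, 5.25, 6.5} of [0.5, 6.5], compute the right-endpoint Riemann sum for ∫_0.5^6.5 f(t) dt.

3199.11328125

Subinterval widths: 4, 0.75, 1.25.
Right endpoints: 4.5, 5.25, 6.5.
f(4.5) = 374.375, f(5.25) = 567.359375, f(6.5) = 1020.875.
Sum = Σ Δt_i · f(t_i).
Sum = 3199.11328125.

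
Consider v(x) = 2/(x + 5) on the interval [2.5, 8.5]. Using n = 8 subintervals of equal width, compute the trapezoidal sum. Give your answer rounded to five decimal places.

1.17672

Δx = (8.5 − 2.5)/8 = 0.75.
v(2.5) = 4/15, v(3.25) = 8/33, v(4) = 2/9, v(4.75) = 8/39, v(5.5) = 4/21, v(6.25) = 8/45, v(7) = 1/6, v(7.75) = 8/51, v(8.5) = 4/27.
T_8 = (Δx/2)·[v(x_0) + 2v(x_1) + ... + 2v(x_{7}) + v(x_8)].
Sum ≈ 1.17672.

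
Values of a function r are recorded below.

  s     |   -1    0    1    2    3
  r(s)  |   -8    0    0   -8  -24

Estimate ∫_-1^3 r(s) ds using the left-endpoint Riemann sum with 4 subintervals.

Δs = 1.
Sum = 1·[(-8) + 0 + 0 + (-8)] = -16.

-16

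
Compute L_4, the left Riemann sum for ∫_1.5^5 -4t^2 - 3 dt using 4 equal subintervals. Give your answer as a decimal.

-134.640625

Δt = (5 − 1.5)/4 = 0.875.
Left endpoints: 1.5, 2.375, 3.25, 4.125.
f(1.5) = -12, f(2.375) = -25.5625, f(3.25) = -45.25, f(4.125) = -71.0625.
Sum = Δt · [f(1.5) + f(2.375) + f(3.25) + f(4.125)].
Sum = -134.640625.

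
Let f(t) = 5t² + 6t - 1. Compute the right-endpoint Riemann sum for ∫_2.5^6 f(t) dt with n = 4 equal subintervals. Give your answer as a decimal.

Δt = (6 − 2.5)/4 = 0.875.
Right endpoints: 3.375, 4.25, 5.125, 6.
f(3.375) = 76.203125, f(4.25) = 114.8125, f(5.125) = 161.078125, f(6) = 215.
Sum = Δt · [f(3.375) + f(4.25) + f(5.125) + f(6)].
Sum = 496.20703125.

496.20703125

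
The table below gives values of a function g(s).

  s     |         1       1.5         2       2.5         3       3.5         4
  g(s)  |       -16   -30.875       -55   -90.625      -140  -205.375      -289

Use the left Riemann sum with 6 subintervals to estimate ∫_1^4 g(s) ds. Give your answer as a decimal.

Δs = 0.5.
Sum = 0.5·[(-16) + (-30.875) + (-55) + (-90.625) + (-140) + (-205.375)] = -268.9375.

-268.9375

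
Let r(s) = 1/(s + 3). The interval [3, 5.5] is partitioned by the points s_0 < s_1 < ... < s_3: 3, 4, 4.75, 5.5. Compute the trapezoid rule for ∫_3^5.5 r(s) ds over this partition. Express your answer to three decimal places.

0.349

Subinterval widths: 1, 0.75, 0.75.
r(3) = 1/6, r(4) = 1/7, r(4.75) = 4/31, r(5.5) = 2/17.
On each subinterval the trapezoid contributes (Δs_i/2)·[r(s_{i-1}) + r(s_i)].
Sum ≈ 0.349.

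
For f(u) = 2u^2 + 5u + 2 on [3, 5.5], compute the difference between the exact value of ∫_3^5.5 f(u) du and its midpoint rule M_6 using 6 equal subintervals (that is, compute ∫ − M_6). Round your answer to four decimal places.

Exact integral: ∫_3^5.5 f(u) du ≈ 151.041667.
M_6 ≈ 150.969329.
Error ≈ 151.041667 − 150.969329 ≈ 0.0723.

0.0723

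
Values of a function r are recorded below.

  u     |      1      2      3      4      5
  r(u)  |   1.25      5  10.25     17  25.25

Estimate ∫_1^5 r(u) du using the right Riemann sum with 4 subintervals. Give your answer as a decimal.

57.5

Δu = 1.
Sum = 1·[5 + 10.25 + 17 + 25.25] = 57.5.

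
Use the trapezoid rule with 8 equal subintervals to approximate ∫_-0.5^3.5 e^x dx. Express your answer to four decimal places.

Δx = (3.5 − (-0.5))/8 = 0.5.
f(-0.5) ≈ 0.6065, f(0) ≈ 1.0000, f(0.5) ≈ 1.6487, f(1) ≈ 2.7183, f(1.5) ≈ 4.4817, f(2) ≈ 7.3891, f(2.5) ≈ 12.1825, f(3) ≈ 20.0855, f(3.5) ≈ 33.1155.
T_8 = (Δx/2)·[f(x_0) + 2f(x_1) + ... + 2f(x_{7}) + f(x_8)].
Sum ≈ 33.1834.

33.1834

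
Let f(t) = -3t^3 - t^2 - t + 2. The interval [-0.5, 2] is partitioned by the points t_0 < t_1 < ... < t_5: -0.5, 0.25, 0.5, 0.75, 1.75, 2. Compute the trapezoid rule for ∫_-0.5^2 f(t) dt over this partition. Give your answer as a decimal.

Subinterval widths: 0.75, 0.25, 0.25, 1, 0.25.
f(-0.5) = 2.625, f(0.25) = 1.640625, f(0.5) = 0.875, f(0.75) = -0.578125, f(1.75) = -18.890625, f(2) = -28.
On each subinterval the trapezoid contributes (Δt_i/2)·[f(t_{i-1}) + f(t_i)].
Sum = -13.64453125.

-13.64453125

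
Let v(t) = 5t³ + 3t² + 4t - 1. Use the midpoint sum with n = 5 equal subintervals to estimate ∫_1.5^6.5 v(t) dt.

Δt = (6.5 − 1.5)/5 = 1.
Midpoints: 2, 3, 4, 5, 6.
v(2) = 59, v(3) = 173, v(4) = 383, v(5) = 719, v(6) = 1211.
Sum = Δt · [v(2) + v(3) + v(4) + v(5) + v(6)].
Sum = 2545.

2545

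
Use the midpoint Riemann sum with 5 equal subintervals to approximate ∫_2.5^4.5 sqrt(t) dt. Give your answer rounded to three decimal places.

Δt = (4.5 − 2.5)/5 = 0.4.
Midpoints: 2.7, 3.1, 3.5, 3.9, 4.3.
f(2.7) ≈ 1.643, f(3.1) ≈ 1.761, f(3.5) ≈ 1.871, f(3.9) ≈ 1.975, f(4.3) ≈ 2.074.
Sum = Δt · [f(2.7) + f(3.1) + f(3.5) + f(3.9) + f(4.3)].
Sum ≈ 3.729.

3.729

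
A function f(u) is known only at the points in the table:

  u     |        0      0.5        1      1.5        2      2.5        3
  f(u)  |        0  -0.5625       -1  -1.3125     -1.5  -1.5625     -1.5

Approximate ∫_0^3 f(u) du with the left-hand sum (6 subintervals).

-2.96875

Δu = 0.5.
Sum = 0.5·[0 + (-0.5625) + (-1) + (-1.3125) + (-1.5) + (-1.5625)] = -2.96875.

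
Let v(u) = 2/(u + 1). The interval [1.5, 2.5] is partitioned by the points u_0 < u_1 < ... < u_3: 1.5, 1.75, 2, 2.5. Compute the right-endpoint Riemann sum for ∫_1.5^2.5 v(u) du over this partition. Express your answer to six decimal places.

Subinterval widths: 0.25, 0.25, 0.5.
Right endpoints: 1.75, 2, 2.5.
v(1.75) = 8/11, v(2) = 2/3, v(2.5) = 4/7.
Sum = Σ Δu_i · v(u_i).
Sum ≈ 0.634199.

0.634199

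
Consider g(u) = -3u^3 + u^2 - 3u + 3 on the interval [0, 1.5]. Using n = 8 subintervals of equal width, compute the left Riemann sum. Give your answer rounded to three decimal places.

Δu = (1.5 − 0)/8 = 0.1875.
Left endpoints: 0, 0.1875, 0.375, 0.5625, 0.75, 0.9375, 1.125, 1.3125.
g(0) = 3, g(0.1875) = 10047/4096, g(0.375) = 951/512, g(0.5625) = 4485/4096, g(0.75) = 0.046875, g(0.9375) = -5757/4096, g(1.125) = -1731/512, g(1.3125) = -24567/4096.
Sum = Δu · [g(0) + g(0.1875) + g(0.375) + ...].
Sum ≈ -0.437.

-0.437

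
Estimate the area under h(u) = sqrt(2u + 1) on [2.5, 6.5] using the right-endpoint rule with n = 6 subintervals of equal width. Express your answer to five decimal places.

Δu = (6.5 − 2.5)/6 = 2/3.
Right endpoints: 19/6, 23/6, 4.5, 31/6, 35/6, 6.5.
h(19/6) ≈ 2.70801, h(23/6) ≈ 2.94392, h(4.5) ≈ 3.16228, h(31/6) ≈ 3.36650, h(35/6) ≈ 3.55903, h(6.5) ≈ 3.74166.
Sum = Δu · [h(19/6) + h(23/6) + h(4.5) + ...].
Sum ≈ 12.98760.

12.98760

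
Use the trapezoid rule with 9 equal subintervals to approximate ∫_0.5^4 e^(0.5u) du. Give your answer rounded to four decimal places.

12.2485

Δu = (4 − 0.5)/9 = 7/18.
f(0.5) ≈ 1.2840, f(8/9) ≈ 1.5596, f(23/18) ≈ 1.8944, f(5/3) ≈ 2.3010, f(37/18) ≈ 2.7948, f(22/9) ≈ 3.3947, f(17/6) ≈ 4.1234, f(29/9) ≈ 5.0084, f(65/18) ≈ 6.0834, f(4) ≈ 7.3891.
T_9 = (Δu/2)·[f(u_0) + 2f(u_1) + ... + 2f(u_{8}) + f(u_9)].
Sum ≈ 12.2485.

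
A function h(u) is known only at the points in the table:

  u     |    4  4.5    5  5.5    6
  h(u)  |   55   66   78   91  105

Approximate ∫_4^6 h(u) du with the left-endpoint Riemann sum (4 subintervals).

145

Δu = 0.5.
Sum = 0.5·[55 + 66 + 78 + 91] = 145.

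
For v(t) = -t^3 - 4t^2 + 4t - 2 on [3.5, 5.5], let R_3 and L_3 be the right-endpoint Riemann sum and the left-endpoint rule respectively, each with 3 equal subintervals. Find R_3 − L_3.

R_3 ≈ -389.00926.
L_3 ≈ -264.00926.
R_3 − L_3 = -125.

-125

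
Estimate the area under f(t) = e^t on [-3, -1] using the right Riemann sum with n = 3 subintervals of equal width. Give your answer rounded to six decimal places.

0.435818

Δt = (-1 − (-3))/3 = 2/3.
Right endpoints: -7/3, -5/3, -1.
f(-7/3) ≈ 0.096972, f(-5/3) ≈ 0.188876, f(-1) ≈ 0.367879.
Sum = Δt · [f(-7/3) + f(-5/3) + f(-1)].
Sum ≈ 0.435818.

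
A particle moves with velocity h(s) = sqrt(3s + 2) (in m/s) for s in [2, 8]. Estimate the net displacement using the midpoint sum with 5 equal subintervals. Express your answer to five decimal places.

24.44673

Δs = (8 − 2)/5 = 1.2.
Midpoints: 2.6, 3.8, 5, 6.2, 7.4.
h(2.6) ≈ 3.13050, h(3.8) ≈ 3.66060, h(5) ≈ 4.12311, h(6.2) ≈ 4.53872, h(7.4) ≈ 4.91935.
Sum = Δs · [h(2.6) + h(3.8) + h(5) + h(6.2) + h(7.4)].
Sum ≈ 24.44673.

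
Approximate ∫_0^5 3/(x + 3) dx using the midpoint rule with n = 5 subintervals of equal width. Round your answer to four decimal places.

Δx = (5 − 0)/5 = 1.
Midpoints: 0.5, 1.5, 2.5, 3.5, 4.5.
f(0.5) = 6/7, f(1.5) = 2/3, f(2.5) = 6/11, f(3.5) = 6/13, f(4.5) = 0.4.
Sum = Δx · [f(0.5) + f(1.5) + f(2.5) + f(3.5) + f(4.5)].
Sum ≈ 2.9308.

2.9308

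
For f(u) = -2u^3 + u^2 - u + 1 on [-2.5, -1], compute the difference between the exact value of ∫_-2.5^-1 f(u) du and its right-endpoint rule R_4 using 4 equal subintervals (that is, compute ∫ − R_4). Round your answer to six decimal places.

Exact integral: ∫_-2.5^-1 f(u) du = 28.03125.
R_4 ≈ 21.68554688.
Error ≈ 28.03125 − 21.68554688 ≈ 6.345703.

6.345703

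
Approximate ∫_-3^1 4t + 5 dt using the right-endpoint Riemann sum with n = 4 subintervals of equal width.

Δt = (1 − (-3))/4 = 1.
Right endpoints: -2, -1, 0, 1.
f(-2) = -3, f(-1) = 1, f(0) = 5, f(1) = 9.
Sum = Δt · [f(-2) + f(-1) + f(0) + f(1)].
Sum = 12.

12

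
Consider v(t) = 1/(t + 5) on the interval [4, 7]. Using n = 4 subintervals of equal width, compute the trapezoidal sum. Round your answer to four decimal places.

Δt = (7 − 4)/4 = 0.75.
v(4) = 1/9, v(4.75) = 4/39, v(5.5) = 2/21, v(6.25) = 4/45, v(7) = 1/12.
T_4 = (Δt/2)·[v(t_0) + 2v(t_1) + 2v(t_2) + 2v(t_3) + v(t_4)].
Sum ≈ 0.2879.

0.2879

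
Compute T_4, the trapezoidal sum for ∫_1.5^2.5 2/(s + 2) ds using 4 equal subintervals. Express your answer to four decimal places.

Δs = (2.5 − 1.5)/4 = 0.25.
f(1.5) = 4/7, f(1.75) = 8/15, f(2) = 0.5, f(2.25) = 8/17, f(2.5) = 4/9.
T_4 = (Δs/2)·[f(s_0) + 2f(s_1) + 2f(s_2) + 2f(s_3) + f(s_4)].
Sum ≈ 0.5030.

0.5030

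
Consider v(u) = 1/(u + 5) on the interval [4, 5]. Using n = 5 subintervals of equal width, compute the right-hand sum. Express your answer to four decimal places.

0.1043

Δu = (5 − 4)/5 = 0.2.
Right endpoints: 4.2, 4.4, 4.6, 4.8, 5.
v(4.2) = 5/46, v(4.4) = 5/47, v(4.6) = 5/48, v(4.8) = 5/49, v(5) = 0.1.
Sum = Δu · [v(4.2) + v(4.4) + v(4.6) + v(4.8) + v(5)].
Sum ≈ 0.1043.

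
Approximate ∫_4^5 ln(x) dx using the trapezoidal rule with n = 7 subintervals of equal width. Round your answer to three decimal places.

1.502

Δx = (5 − 4)/7 = 1/7.
f(4) ≈ 1.386, f(29/7) ≈ 1.421, f(30/7) ≈ 1.455, f(31/7) ≈ 1.488, f(32/7) ≈ 1.520, f(33/7) ≈ 1.551, f(34/7) ≈ 1.580, f(5) ≈ 1.609.
T_7 = (Δx/2)·[f(x_0) + 2f(x_1) + ... + 2f(x_{6}) + f(x_7)].
Sum ≈ 1.502.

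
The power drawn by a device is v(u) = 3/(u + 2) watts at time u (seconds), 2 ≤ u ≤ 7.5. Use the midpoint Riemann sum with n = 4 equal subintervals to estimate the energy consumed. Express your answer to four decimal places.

Δu = (7.5 − 2)/4 = 1.375.
Midpoints: 2.6875, 4.0625, 5.4375, 6.8125.
v(2.6875) = 0.64, v(4.0625) = 48/97, v(5.4375) = 48/119, v(6.8125) = 16/47.
Sum = Δu · [v(2.6875) + v(4.0625) + v(5.4375) + v(6.8125)].
Sum ≈ 2.5831.

2.5831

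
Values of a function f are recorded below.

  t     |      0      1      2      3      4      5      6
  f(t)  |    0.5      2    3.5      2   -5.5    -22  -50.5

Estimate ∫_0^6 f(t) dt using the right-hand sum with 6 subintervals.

Δt = 1.
Sum = 1·[2 + 3.5 + 2 + (-5.5) + (-22) + (-50.5)] = -70.5.

-70.5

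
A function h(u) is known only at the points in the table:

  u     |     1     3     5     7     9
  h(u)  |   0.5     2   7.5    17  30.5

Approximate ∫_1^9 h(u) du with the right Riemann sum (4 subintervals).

114

Δu = 2.
Sum = 2·[2 + 7.5 + 17 + 30.5] = 114.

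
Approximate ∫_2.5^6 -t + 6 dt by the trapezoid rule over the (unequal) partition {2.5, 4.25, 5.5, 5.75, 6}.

Subinterval widths: 1.75, 1.25, 0.25, 0.25.
f(2.5) = 3.5, f(4.25) = 1.75, f(5.5) = 0.5, f(5.75) = 0.25, f(6) = 0.
On each subinterval the trapezoid contributes (Δt_i/2)·[f(t_{i-1}) + f(t_i)].
Sum = 6.125.

6.125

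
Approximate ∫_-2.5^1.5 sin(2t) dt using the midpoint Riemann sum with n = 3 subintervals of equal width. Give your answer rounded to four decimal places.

Δt = (1.5 − (-2.5))/3 = 4/3.
Midpoints: -11/6, -0.5, 5/6.
f(-11/6) ≈ 0.5013, f(-0.5) ≈ -0.8415, f(5/6) ≈ 0.9954.
Sum = Δt · [f(-11/6) + f(-0.5) + f(5/6)].
Sum ≈ 0.8736.

0.8736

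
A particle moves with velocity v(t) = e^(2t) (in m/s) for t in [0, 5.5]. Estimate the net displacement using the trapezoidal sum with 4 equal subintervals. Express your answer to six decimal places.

Δt = (5.5 − 0)/4 = 1.375.
v(0) ≈ 1.000000, v(1.375) ≈ 15.642632, v(2.75) ≈ 244.691932, v(4.125) ≈ 3827.625821, v(5.5) ≈ 59874.141715.
T_4 = (Δt/2)·[v(t_0) + 2v(t_1) + 2v(t_2) + 2v(t_3) + v(t_4)].
Sum ≈ 46785.105459.

46785.105459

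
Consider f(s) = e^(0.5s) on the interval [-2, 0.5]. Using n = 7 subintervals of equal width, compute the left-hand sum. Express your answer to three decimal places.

Δs = (0.5 − (-2))/7 = 5/14.
Left endpoints: -2, -23/14, -9/7, -13/14, -4/7, -3/14, 1/7.
f(-2) ≈ 0.368, f(-23/14) ≈ 0.440, f(-9/7) ≈ 0.526, f(-13/14) ≈ 0.629, f(-4/7) ≈ 0.751, f(-3/14) ≈ 0.898, f(1/7) ≈ 1.074.
Sum = Δs · [f(-2) + f(-23/14) + f(-9/7) + ...].
Sum ≈ 1.674.

1.674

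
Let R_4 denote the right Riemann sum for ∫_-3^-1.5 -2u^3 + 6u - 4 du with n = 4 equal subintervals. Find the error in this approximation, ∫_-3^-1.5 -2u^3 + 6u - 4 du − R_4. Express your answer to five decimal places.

6.69727

Exact integral: ∫_-3^-1.5 f(u) du = 11.71875.
R_4 ≈ 5.0214844.
Error ≈ 11.71875 − 5.0214844 ≈ 6.69727.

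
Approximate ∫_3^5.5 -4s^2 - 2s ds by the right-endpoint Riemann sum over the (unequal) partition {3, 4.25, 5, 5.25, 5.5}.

Subinterval widths: 1.25, 0.75, 0.25, 0.25.
Right endpoints: 4.25, 5, 5.25, 5.5.
f(4.25) = -80.75, f(5) = -110, f(5.25) = -120.75, f(5.5) = -132.
Sum = Σ Δs_i · f(s_i).
Sum = -246.625.

-246.625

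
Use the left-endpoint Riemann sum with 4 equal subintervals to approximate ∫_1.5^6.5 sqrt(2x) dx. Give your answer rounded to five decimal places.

12.68257

Δx = (6.5 − 1.5)/4 = 1.25.
Left endpoints: 1.5, 2.75, 4, 5.25.
f(1.5) ≈ 1.73205, f(2.75) ≈ 2.34521, f(4) ≈ 2.82843, f(5.25) ≈ 3.24037.
Sum = Δx · [f(1.5) + f(2.75) + f(4) + f(5.25)].
Sum ≈ 12.68257.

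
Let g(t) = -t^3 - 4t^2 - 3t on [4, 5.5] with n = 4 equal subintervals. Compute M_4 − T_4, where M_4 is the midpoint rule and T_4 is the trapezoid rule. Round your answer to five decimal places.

0.96240

M_4 ≈ -322.3198242.
T_4 ≈ -323.2822266.
M_4 − T_4 ≈ 0.96240.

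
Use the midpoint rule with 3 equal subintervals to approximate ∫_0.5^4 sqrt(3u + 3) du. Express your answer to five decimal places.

10.80631

Δu = (4 − 0.5)/3 = 7/6.
Midpoints: 13/12, 2.25, 41/12.
f(13/12) ≈ 2.50000, f(2.25) ≈ 3.12250, f(41/12) ≈ 3.64005.
Sum = Δu · [f(13/12) + f(2.25) + f(41/12)].
Sum ≈ 10.80631.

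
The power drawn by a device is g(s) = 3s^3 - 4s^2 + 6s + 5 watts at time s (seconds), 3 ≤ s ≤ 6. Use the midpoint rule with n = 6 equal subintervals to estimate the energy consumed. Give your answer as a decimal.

Δs = (6 − 3)/6 = 0.5.
Midpoints: 3.25, 3.75, 4.25, 4.75, 5.25, 5.75.
g(3.25) = 85.234375, g(3.75) = 129.453125, g(4.25) = 188.546875, g(4.75) = 264.765625, g(5.25) = 360.359375, g(5.75) = 477.578125.
Sum = Δs · [g(3.25) + g(3.75) + g(4.25) + ...].
Sum = 752.96875.

752.96875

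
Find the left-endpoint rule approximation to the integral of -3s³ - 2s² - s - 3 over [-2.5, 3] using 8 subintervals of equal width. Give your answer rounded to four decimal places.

-31.8479

Δs = (3 − (-2.5))/8 = 0.6875.
Left endpoints: -2.5, -1.8125, -1.125, -0.4375, 0.25, 0.9375, 1.625, 2.3125.
f(-2.5) = 33.875, f(-1.8125) = 41391/4096, f(-1.125) = -69/512, f(-0.4375) = -11035/4096, f(0.25) = -3.421875, f(0.9375) = -33453/4096, f(1.625) = -11663/512, f(2.3125) = -217527/4096.
Sum = Δs · [f(-2.5) + f(-1.8125) + f(-1.125) + ...].
Sum ≈ -31.8479.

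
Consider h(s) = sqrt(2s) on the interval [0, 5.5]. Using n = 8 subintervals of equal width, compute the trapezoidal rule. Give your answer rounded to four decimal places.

12.0052

Δs = (5.5 − 0)/8 = 0.6875.
h(0) ≈ 0.0000, h(0.6875) ≈ 1.1726, h(1.375) ≈ 1.6583, h(2.0625) ≈ 2.0310, h(2.75) ≈ 2.3452, h(3.4375) ≈ 2.6220, h(4.125) ≈ 2.8723, h(4.8125) ≈ 3.1024, h(5.5) ≈ 3.3166.
T_8 = (Δs/2)·[h(s_0) + 2h(s_1) + ... + 2h(s_{7}) + h(s_8)].
Sum ≈ 12.0052.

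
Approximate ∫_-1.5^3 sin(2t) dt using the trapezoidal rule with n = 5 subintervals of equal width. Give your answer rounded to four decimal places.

-0.6964

Δt = (3 − (-1.5))/5 = 0.9.
f(-1.5) ≈ -0.1411, f(-0.6) ≈ -0.9320, f(0.3) ≈ 0.5646, f(1.2) ≈ 0.6755, f(2.1) ≈ -0.8716, f(3) ≈ -0.2794.
T_5 = (Δt/2)·[f(t_0) + 2f(t_1) + ... + 2f(t_{4}) + f(t_5)].
Sum ≈ -0.6964.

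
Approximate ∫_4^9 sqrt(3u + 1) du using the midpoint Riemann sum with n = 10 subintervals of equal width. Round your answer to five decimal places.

Δu = (9 − 4)/10 = 0.5.
Midpoints: 4.25, 4.75, 5.25, 5.75, 6.25, 6.75, 7.25, 7.75, 8.25, 8.75.
f(4.25) ≈ 3.70810, f(4.75) ≈ 3.90512, f(5.25) ≈ 4.09268, f(5.75) ≈ 4.27200, f(6.25) ≈ 4.44410, f(6.75) ≈ 4.60977, f(7.25) ≈ 4.76970, f(7.75) ≈ 4.92443, f(8.25) ≈ 5.07445, f(8.75) ≈ 5.22015.
Sum = Δu · [f(4.25) + f(4.75) + f(5.25) + ...].
Sum ≈ 22.51025.

22.51025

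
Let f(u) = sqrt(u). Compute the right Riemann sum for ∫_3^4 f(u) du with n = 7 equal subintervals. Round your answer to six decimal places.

1.888305

Δu = (4 − 3)/7 = 1/7.
Right endpoints: 22/7, 23/7, 24/7, 25/7, 26/7, 27/7, 4.
f(22/7) ≈ 1.772811, f(23/7) ≈ 1.812654, f(24/7) ≈ 1.851640, f(25/7) ≈ 1.889822, f(26/7) ≈ 1.927248, f(27/7) ≈ 1.963961, f(4) ≈ 2.000000.
Sum = Δu · [f(22/7) + f(23/7) + f(24/7) + ...].
Sum ≈ 1.888305.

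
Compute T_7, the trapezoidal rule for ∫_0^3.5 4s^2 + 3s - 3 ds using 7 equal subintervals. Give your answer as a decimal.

65.625

Δs = (3.5 − 0)/7 = 0.5.
f(0) = -3, f(0.5) = -0.5, f(1) = 4, f(1.5) = 10.5, f(2) = 19, f(2.5) = 29.5, f(3) = 42, f(3.5) = 56.5.
T_7 = (Δs/2)·[f(s_0) + 2f(s_1) + ... + 2f(s_{6}) + f(s_7)].
Sum = 65.625.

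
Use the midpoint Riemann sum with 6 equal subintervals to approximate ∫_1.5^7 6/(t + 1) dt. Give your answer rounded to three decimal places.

Δt = (7 − 1.5)/6 = 11/12.
Midpoints: 47/24, 2.875, 91/24, 113/24, 5.625, 157/24.
f(47/24) = 144/71, f(2.875) = 48/31, f(91/24) = 144/115, f(113/24) = 144/137, f(5.625) = 48/53, f(157/24) = 144/181.
Sum = Δt · [f(47/24) + f(2.875) + f(91/24) + ...].
Sum ≈ 6.949.

6.949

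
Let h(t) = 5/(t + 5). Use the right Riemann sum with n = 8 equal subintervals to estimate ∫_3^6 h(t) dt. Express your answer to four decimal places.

Δt = (6 − 3)/8 = 0.375.
Right endpoints: 3.375, 3.75, 4.125, 4.5, 4.875, 5.25, 5.625, 6.
h(3.375) = 40/67, h(3.75) = 4/7, h(4.125) = 40/73, h(4.5) = 10/19, h(4.875) = 40/79, h(5.25) = 20/41, h(5.625) = 8/17, h(6) = 5/11.
Sum = Δt · [h(3.375) + h(3.75) + h(4.125) + ...].
Sum ≈ 1.5607.

1.5607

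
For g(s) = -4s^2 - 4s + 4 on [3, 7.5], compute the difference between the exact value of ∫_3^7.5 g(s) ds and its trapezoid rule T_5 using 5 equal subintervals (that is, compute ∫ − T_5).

2.43

Exact integral: ∫_3^7.5 g(s) ds = -603.
T_5 = -605.43.
Error = -603 − (-605.43) = 2.43.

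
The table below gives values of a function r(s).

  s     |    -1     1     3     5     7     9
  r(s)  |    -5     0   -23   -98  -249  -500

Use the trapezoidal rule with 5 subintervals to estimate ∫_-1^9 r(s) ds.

Δs = 2.
T_5 = (2/2)·[(-5) + 2·0 + 2·(-23) + 2·(-98) + 2·(-249) + (-500)] = -1245.

-1245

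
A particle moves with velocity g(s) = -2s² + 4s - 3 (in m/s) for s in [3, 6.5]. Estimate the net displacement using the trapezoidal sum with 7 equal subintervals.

-109.375

Δs = (6.5 − 3)/7 = 0.5.
g(3) = -9, g(3.5) = -13.5, g(4) = -19, g(4.5) = -25.5, g(5) = -33, g(5.5) = -41.5, g(6) = -51, g(6.5) = -61.5.
T_7 = (Δs/2)·[g(s_0) + 2g(s_1) + ... + 2g(s_{6}) + g(s_7)].
Sum = -109.375.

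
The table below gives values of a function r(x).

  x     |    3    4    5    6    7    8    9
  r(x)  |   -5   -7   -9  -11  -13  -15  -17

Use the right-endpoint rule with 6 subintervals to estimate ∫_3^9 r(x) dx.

Δx = 1.
Sum = 1·[(-7) + (-9) + (-11) + (-13) + (-15) + (-17)] = -72.

-72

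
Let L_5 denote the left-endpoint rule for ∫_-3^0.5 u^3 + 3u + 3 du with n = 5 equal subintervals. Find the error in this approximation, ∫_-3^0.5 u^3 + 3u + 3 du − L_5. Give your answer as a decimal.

14.240625

Exact integral: ∫_-3^0.5 f(u) du = -22.859375.
L_5 = -37.1.
Error = -22.859375 − (-37.1) = 14.240625.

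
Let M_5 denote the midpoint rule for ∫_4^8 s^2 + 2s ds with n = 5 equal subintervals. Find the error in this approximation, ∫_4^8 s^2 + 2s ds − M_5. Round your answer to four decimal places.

Exact integral: ∫_4^8 f(s) ds ≈ 197.333333.
M_5 = 197.12.
Error ≈ 197.333333 − 197.12 ≈ 0.2133.

0.2133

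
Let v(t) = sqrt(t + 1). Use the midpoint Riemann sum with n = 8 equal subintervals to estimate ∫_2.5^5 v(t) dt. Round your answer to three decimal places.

Δt = (5 − 2.5)/8 = 0.3125.
Midpoints: 2.65625, 2.96875, 3.28125, 3.59375, 3.90625, 4.21875, 4.53125, 4.84375.
v(2.65625) ≈ 1.912, v(2.96875) ≈ 1.992, v(3.28125) ≈ 2.069, v(3.59375) ≈ 2.143, v(3.90625) ≈ 2.215, v(4.21875) ≈ 2.284, v(4.53125) ≈ 2.352, v(4.84375) ≈ 2.417.
Sum = Δt · [v(2.65625) + v(2.96875) + v(3.28125) + ...].
Sum ≈ 5.433.

5.433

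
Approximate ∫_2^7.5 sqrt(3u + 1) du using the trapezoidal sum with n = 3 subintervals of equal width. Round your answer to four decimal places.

Δu = (7.5 − 2)/3 = 11/6.
f(2) ≈ 2.6458, f(23/6) ≈ 3.5355, f(17/3) ≈ 4.2426, f(7.5) ≈ 4.8477.
T_3 = (Δu/2)·[f(u_0) + 2f(u_1) + 2f(u_2) + f(u_3)].
Sum ≈ 21.1290.

21.1290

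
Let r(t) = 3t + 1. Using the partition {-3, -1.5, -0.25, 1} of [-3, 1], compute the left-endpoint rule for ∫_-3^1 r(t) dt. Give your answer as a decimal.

Subinterval widths: 1.5, 1.25, 1.25.
Left endpoints: -3, -1.5, -0.25.
r(-3) = -8, r(-1.5) = -3.5, r(-0.25) = 0.25.
Sum = Σ Δt_i · r(t_i).
Sum = -16.0625.

-16.0625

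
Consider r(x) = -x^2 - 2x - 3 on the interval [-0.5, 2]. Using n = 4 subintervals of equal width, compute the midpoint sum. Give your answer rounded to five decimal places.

Δx = (2 − (-0.5))/4 = 0.625.
Midpoints: -0.1875, 0.4375, 1.0625, 1.6875.
r(-0.1875) = -2.66015625, r(0.4375) = -4.06640625, r(1.0625) = -6.25390625, r(1.6875) = -9.22265625.
Sum = Δx · [r(-0.1875) + r(0.4375) + r(1.0625) + r(1.6875)].
Sum ≈ -13.87695.

-13.87695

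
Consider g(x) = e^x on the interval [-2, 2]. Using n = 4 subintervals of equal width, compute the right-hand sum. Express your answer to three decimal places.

Δx = (2 − (-2))/4 = 1.
Right endpoints: -1, 0, 1, 2.
g(-1) ≈ 0.368, g(0) ≈ 1.000, g(1) ≈ 2.718, g(2) ≈ 7.389.
Sum = Δx · [g(-1) + g(0) + g(1) + g(2)].
Sum ≈ 11.475.

11.475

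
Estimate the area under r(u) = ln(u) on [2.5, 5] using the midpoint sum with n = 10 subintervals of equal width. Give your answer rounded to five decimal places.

3.25698

Δu = (5 − 2.5)/10 = 0.25.
Midpoints: 2.625, 2.875, 3.125, 3.375, 3.625, 3.875, 4.125, 4.375, 4.625, 4.875.
r(2.625) ≈ 0.96508, r(2.875) ≈ 1.05605, r(3.125) ≈ 1.13943, r(3.375) ≈ 1.21640, r(3.625) ≈ 1.28785, r(3.875) ≈ 1.35455, r(4.125) ≈ 1.41707, r(4.375) ≈ 1.47591, r(4.625) ≈ 1.53148, r(4.875) ≈ 1.58412.
Sum = Δu · [r(2.625) + r(2.875) + r(3.125) + ...].
Sum ≈ 3.25698.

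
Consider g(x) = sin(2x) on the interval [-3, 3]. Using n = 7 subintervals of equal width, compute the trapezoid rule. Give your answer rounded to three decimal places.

Δx = (3 − (-3))/7 = 6/7.
g(-3) ≈ 0.279, g(-15/7) ≈ 0.910, g(-9/7) ≈ -0.540, g(-3/7) ≈ -0.756, g(3/7) ≈ 0.756, g(9/7) ≈ 0.540, g(15/7) ≈ -0.910, g(3) ≈ -0.279.
T_7 = (Δx/2)·[g(x_0) + 2g(x_1) + ... + 2g(x_{6}) + g(x_7)].
Sum ≈ 0.000.

0.000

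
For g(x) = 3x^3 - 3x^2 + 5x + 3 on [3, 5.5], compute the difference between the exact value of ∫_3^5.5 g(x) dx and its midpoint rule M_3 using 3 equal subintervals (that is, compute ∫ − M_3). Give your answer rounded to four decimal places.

5.0998

Exact integral: ∫_3^5.5 g(x) dx = 546.796875.
M_3 ≈ 541.697049.
Error ≈ 546.796875 − 541.697049 ≈ 5.0998.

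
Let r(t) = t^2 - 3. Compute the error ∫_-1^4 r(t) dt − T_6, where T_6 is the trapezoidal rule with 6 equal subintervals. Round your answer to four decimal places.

-0.5787

Exact integral: ∫_-1^4 r(t) dt ≈ 6.666667.
T_6 ≈ 7.245370.
Error ≈ 6.666667 − 7.245370 ≈ -0.5787.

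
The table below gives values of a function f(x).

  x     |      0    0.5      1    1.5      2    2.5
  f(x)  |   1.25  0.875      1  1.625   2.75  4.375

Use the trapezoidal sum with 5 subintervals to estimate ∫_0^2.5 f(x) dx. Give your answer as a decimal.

Δx = 0.5.
T_5 = (0.5/2)·[1.25 + 2·0.875 + 2·1 + 2·1.625 + 2·2.75 + 4.375] = 4.53125.

4.53125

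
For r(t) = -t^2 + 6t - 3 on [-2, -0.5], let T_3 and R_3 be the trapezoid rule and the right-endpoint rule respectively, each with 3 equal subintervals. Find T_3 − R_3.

-3.1875

T_3 = -18.4375.
R_3 = -15.25.
T_3 − R_3 = -3.1875.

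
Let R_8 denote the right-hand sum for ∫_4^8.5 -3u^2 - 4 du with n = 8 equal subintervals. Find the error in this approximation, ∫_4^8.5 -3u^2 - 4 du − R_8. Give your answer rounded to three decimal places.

48.173

Exact integral: ∫_4^8.5 f(u) du = -568.125.
R_8 ≈ -616.29785.
Error ≈ -568.125 − (-616.29785) ≈ 48.173.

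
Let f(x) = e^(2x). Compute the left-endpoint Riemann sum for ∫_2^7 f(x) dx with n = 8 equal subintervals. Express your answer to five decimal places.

Δx = (7 − 2)/8 = 0.625.
Left endpoints: 2, 2.625, 3.25, 3.875, 4.5, 5.125, 5.75, 6.375.
f(2) ≈ 54.59815, f(2.625) ≈ 190.56627, f(3.25) ≈ 665.14163, f(3.875) ≈ 2321.57241, f(4.5) ≈ 8103.08393, f(5.125) ≈ 28282.54192, f(5.75) ≈ 98715.77101, f(6.375) ≈ 344551.89614.
Sum = Δx · [f(2) + f(2.625) + f(3.25) + ...].
Sum ≈ 301803.23216.

301803.23216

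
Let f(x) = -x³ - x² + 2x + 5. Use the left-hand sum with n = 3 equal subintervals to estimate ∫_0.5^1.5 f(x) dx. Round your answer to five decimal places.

Δx = (1.5 − 0.5)/3 = 1/3.
Left endpoints: 0.5, 5/6, 7/6.
f(0.5) = 5.625, f(5/6) = 1165/216, f(7/6) = 947/216.
Sum = Δx · [f(0.5) + f(5/6) + f(7/6)].
Sum ≈ 5.13426.

5.13426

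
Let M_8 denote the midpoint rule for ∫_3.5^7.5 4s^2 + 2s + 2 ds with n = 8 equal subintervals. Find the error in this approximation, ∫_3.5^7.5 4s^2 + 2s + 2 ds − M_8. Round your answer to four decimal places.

0.3333

Exact integral: ∫_3.5^7.5 f(s) ds ≈ 557.333333.
M_8 = 557.
Error ≈ 557.333333 − 557 ≈ 0.3333.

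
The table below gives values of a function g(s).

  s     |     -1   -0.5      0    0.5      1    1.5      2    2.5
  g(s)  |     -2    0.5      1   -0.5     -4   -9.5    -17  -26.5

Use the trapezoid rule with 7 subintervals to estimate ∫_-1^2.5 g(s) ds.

Δs = 0.5.
T_7 = (0.5/2)·[(-2) + 2·0.5 + 2·1 + 2·(-0.5) + 2·(-4) + 2·(-9.5) + 2·(-17) + (-26.5)] = -21.875.

-21.875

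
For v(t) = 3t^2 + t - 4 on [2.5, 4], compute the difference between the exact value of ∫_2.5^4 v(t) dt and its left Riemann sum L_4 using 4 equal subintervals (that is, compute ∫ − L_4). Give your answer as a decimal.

5.66015625

Exact integral: ∫_2.5^4 v(t) dt = 47.25.
L_4 = 41.58984375.
Error = 47.25 − 41.58984375 = 5.66015625.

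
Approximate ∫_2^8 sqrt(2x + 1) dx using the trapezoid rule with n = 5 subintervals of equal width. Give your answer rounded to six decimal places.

19.613065

Δx = (8 − 2)/5 = 1.2.
f(2) ≈ 2.236068, f(3.2) ≈ 2.720294, f(4.4) ≈ 3.130495, f(5.6) ≈ 3.492850, f(6.8) ≈ 3.820995, f(8) ≈ 4.123106.
T_5 = (Δx/2)·[f(x_0) + 2f(x_1) + ... + 2f(x_{4}) + f(x_5)].
Sum ≈ 19.613065.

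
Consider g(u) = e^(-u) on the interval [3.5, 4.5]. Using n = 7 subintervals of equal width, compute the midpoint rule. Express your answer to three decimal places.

0.019

Δu = (4.5 − 3.5)/7 = 1/7.
Midpoints: 25/7, 26/7, 27/7, 4, 29/7, 30/7, 31/7.
g(25/7) ≈ 0.028, g(26/7) ≈ 0.024, g(27/7) ≈ 0.021, g(4) ≈ 0.018, g(29/7) ≈ 0.016, g(30/7) ≈ 0.014, g(31/7) ≈ 0.012.
Sum = Δu · [g(25/7) + g(26/7) + g(27/7) + ...].
Sum ≈ 0.019.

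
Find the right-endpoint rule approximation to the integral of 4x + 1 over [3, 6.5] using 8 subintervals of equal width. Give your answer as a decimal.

Δx = (6.5 − 3)/8 = 0.4375.
Right endpoints: 3.4375, 3.875, 4.3125, 4.75, 5.1875, 5.625, 6.0625, 6.5.
f(3.4375) = 14.75, f(3.875) = 16.5, f(4.3125) = 18.25, f(4.75) = 20, f(5.1875) = 21.75, f(5.625) = 23.5, f(6.0625) = 25.25, f(6.5) = 27.
Sum = Δx · [f(3.4375) + f(3.875) + f(4.3125) + ...].
Sum = 73.0625.

73.0625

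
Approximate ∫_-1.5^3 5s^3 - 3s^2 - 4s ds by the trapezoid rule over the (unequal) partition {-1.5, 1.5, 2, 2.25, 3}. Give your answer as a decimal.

Subinterval widths: 3, 0.5, 0.25, 0.75.
f(-1.5) = -17.625, f(1.5) = 4.125, f(2) = 20, f(2.25) = 32.765625, f(3) = 96.
On each subinterval the trapezoid contributes (Δs_i/2)·[f(s_{i-1}) + f(s_i)].
Sum = 40.6640625.

40.6640625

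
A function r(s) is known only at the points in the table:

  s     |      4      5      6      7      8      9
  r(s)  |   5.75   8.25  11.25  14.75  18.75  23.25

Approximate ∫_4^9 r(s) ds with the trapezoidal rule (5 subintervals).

Δs = 1.
T_5 = (1/2)·[5.75 + 2·8.25 + 2·11.25 + 2·14.75 + 2·18.75 + 23.25] = 67.5.

67.5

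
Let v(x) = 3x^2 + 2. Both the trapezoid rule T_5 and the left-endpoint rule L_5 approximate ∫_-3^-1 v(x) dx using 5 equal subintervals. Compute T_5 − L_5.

T_5 = 30.16.
L_5 = 34.96.
T_5 − L_5 = -4.8.

-4.8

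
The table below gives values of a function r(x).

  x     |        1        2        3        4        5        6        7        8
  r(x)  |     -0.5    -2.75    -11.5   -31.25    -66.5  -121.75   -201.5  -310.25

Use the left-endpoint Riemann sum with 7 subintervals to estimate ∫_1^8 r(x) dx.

Δx = 1.
Sum = 1·[(-0.5) + (-2.75) + (-11.5) + (-31.25) + (-66.5) + (-121.75) + (-201.5)] = -435.75.

-435.75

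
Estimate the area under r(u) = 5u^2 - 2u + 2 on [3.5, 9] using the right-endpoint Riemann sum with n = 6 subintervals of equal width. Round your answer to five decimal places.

Δu = (9 − 3.5)/6 = 11/12.
Right endpoints: 53/12, 16/3, 6.25, 43/6, 97/12, 9.
r(53/12) = 13061/144, r(16/3) = 1202/9, r(6.25) = 184.8125, r(43/6) = 8801/36, r(97/12) = 45005/144, r(9) = 389.
Sum = Δu · [r(53/12) + r(16/3) + r(6.25) + ...].
Sum ≈ 1242.15336.

1242.15336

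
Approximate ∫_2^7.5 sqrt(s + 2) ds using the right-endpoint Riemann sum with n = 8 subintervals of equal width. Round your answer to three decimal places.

14.556

Δs = (7.5 − 2)/8 = 0.6875.
Right endpoints: 2.6875, 3.375, 4.0625, 4.75, 5.4375, 6.125, 6.8125, 7.5.
f(2.6875) ≈ 2.165, f(3.375) ≈ 2.318, f(4.0625) ≈ 2.462, f(4.75) ≈ 2.598, f(5.4375) ≈ 2.727, f(6.125) ≈ 2.850, f(6.8125) ≈ 2.969, f(7.5) ≈ 3.082.
Sum = Δs · [f(2.6875) + f(3.375) + f(4.0625) + ...].
Sum ≈ 14.556.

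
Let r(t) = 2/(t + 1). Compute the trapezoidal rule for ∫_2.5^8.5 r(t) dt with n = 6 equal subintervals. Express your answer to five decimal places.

2.00871

Δt = (8.5 − 2.5)/6 = 1.
r(2.5) = 4/7, r(3.5) = 4/9, r(4.5) = 4/11, r(5.5) = 4/13, r(6.5) = 4/15, r(7.5) = 4/17, r(8.5) = 4/19.
T_6 = (Δt/2)·[r(t_0) + 2r(t_1) + ... + 2r(t_{5}) + r(t_6)].
Sum ≈ 2.00871.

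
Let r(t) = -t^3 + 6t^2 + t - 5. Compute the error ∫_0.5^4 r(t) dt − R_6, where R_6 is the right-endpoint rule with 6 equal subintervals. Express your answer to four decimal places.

Exact integral: ∫_0.5^4 r(t) dt = 54.140625.
R_6 ≈ 63.944878.
Error ≈ 54.140625 − 63.944878 ≈ -9.8043.

-9.8043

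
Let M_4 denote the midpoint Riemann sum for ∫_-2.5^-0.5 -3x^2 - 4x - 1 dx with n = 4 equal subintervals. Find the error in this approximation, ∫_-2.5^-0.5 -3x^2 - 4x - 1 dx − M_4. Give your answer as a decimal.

-0.125

Exact integral: ∫_-2.5^-0.5 f(x) dx = -5.5.
M_4 = -5.375.
Error = -5.5 − (-5.375) = -0.125.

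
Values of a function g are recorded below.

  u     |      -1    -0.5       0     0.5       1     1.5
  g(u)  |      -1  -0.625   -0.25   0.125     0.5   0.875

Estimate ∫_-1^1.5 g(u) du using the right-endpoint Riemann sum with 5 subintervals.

Δu = 0.5.
Sum = 0.5·[(-0.625) + (-0.25) + 0.125 + 0.5 + 0.875] = 0.3125.

0.3125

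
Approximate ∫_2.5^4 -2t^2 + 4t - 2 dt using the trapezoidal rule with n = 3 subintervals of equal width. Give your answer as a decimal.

Δt = (4 − 2.5)/3 = 0.5.
f(2.5) = -4.5, f(3) = -8, f(3.5) = -12.5, f(4) = -18.
T_3 = (Δt/2)·[f(t_0) + 2f(t_1) + 2f(t_2) + f(t_3)].
Sum = -15.875.

-15.875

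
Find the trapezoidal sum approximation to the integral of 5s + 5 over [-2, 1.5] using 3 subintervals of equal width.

Δs = (1.5 − (-2))/3 = 7/6.
f(-2) = -5, f(-5/6) = 5/6, f(1/3) = 20/3, f(1.5) = 12.5.
T_3 = (Δs/2)·[f(s_0) + 2f(s_1) + 2f(s_2) + f(s_3)].
Sum = 13.125.

13.125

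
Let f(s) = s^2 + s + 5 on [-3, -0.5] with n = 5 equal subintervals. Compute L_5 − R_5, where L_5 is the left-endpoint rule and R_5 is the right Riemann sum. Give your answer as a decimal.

3.125

L_5 = 18.75.
R_5 = 15.625.
L_5 − R_5 = 3.125.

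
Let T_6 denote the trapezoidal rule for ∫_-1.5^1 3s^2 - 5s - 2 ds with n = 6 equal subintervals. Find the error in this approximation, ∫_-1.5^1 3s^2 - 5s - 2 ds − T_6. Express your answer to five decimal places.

Exact integral: ∫_-1.5^1 f(s) ds = 2.5.
T_6 ≈ 2.7170139.
Error ≈ 2.5 − 2.7170139 ≈ -0.21701.

-0.21701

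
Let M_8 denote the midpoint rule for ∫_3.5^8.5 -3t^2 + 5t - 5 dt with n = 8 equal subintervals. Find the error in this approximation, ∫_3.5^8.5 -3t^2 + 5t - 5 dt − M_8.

Exact integral: ∫_3.5^8.5 f(t) dt = -446.25.
M_8 = -445.76171875.
Error = -446.25 − (-445.76171875) = -0.48828125.

-0.48828125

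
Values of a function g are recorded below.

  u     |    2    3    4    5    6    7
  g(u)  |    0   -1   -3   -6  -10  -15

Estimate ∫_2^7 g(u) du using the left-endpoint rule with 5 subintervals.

-20

Δu = 1.
Sum = 1·[0 + (-1) + (-3) + (-6) + (-10)] = -20.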